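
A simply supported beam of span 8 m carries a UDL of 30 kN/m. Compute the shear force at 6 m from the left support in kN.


R_A = w * L / 2 = 30 * 8 / 2 = 120.0 kN
V(x) = R_A - w * x = 120.0 - 30 * 6
= -60.0 kN

-60.0 kN


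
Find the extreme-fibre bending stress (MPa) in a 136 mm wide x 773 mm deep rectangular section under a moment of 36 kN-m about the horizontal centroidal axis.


I = b * h^3 / 12 = 136 * 773^3 / 12 = 5234752392.67 mm^4
y = h / 2 = 773 / 2 = 386.5 mm
M = 36 kN-m = 36000000.0 N-mm
sigma = M * y / I = 36000000.0 * 386.5 / 5234752392.67
= 2.66 MPa

2.66 MPa


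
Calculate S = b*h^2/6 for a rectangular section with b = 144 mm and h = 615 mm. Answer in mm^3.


S = b * h^2 / 6
= 144 * 615^2 / 6
= 144 * 378225 / 6
= 9077400.0 mm^3

9077400.0 mm^3


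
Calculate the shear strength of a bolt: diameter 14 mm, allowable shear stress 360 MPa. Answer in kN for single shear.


A = pi * d^2 / 4 = pi * 14^2 / 4 = 153.938 mm^2
V = f_v * A / 1000 = 360 * 153.938 / 1000
= 55.4177 kN

55.4177 kN


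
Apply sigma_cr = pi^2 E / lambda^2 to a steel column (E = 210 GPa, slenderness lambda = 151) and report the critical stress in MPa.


sigma_cr = pi^2 * E / lambda^2
= 9.8696 * 210000.0 / 151^2
= 9.8696 * 210000.0 / 22801
= 90.9003 MPa

90.9003 MPa


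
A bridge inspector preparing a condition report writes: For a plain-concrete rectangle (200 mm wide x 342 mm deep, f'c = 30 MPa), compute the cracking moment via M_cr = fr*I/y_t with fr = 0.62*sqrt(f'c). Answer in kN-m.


fr = 0.62 * sqrt(30) = 0.62 * 5.4772 = 3.3959 MPa
I = 200 * 342^3 / 12 = 666694800.0 mm^4
y_t = 171.0 mm
M_cr = fr * I / y_t = 3.3959 * 666694800.0 / 171.0 N-mm
= 13.2399 kN-m

13.2399 kN-m


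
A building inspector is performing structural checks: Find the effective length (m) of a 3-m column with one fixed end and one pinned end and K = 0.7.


L_eff = K * L
= 0.7 * 3
= 2.1 m

2.1 m


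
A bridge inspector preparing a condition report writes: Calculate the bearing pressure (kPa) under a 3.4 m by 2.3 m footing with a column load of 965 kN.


A = 3.4 * 2.3 = 7.82 m^2
q = P / A = 965 / 7.82
= 123.4015 kPa

123.4015 kPa


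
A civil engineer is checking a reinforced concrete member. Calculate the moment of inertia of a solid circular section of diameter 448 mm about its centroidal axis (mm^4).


r = d / 2 = 448 / 2 = 224.0 mm
I = pi * r^4 / 4 = pi * 224.0^4 / 4
= 1977342744.66 mm^4

1977342744.66 mm^4


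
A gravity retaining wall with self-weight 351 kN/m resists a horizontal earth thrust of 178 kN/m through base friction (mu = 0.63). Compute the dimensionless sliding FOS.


Resisting force = mu * W = 0.63 * 351 = 221.13 kN/m
FOS = Resisting / Driving = 221.13 / 178
= 1.2423 (dimensionless)

1.2423 (dimensionless)


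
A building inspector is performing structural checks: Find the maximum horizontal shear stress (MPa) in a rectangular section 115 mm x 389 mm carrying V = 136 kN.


A = b * h = 115 * 389 = 44735 mm^2
V = 136 kN = 136000.0 N
tau_max = 1.5 * V / A = 1.5 * 136000.0 / 44735
= 4.5602 MPa

4.5602 MPa


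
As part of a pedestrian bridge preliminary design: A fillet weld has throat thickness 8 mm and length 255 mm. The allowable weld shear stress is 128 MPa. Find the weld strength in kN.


Strength = throat * length * allowable stress
= 8 * 255 * 128 N
= 261120 N
= 261.12 kN

261.12 kN


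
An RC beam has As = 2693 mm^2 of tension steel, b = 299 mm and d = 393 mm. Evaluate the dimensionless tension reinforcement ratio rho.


rho = As / (b * d)
= 2693 / (299 * 393)
= 2693 / 117507
= 0.022918 (dimensionless)

0.022918 (dimensionless)


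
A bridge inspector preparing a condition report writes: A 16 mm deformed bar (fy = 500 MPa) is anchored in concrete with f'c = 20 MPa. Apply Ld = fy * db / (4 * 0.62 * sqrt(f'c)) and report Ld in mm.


Ld = (fy * db) / (4 * 0.62 * sqrt(f'c))
= (500 * 16) / (4 * 0.62 * sqrt(20))
= 8000 / 11.0909
= 721.31 mm

721.31 mm


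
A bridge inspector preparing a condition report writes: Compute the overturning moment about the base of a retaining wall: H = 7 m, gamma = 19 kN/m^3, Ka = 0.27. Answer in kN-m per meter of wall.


Pa = 0.5 * Ka * gamma * H^2
= 0.5 * 0.27 * 19 * 7^2
= 125.685 kN/m
Arm = H / 3 = 7 / 3 = 2.3333 m
Mo = Pa * arm = Pa * H / 3 = 125.685 * 7 / 3 = 293.265 kN-m/m

293.265 kN-m/m


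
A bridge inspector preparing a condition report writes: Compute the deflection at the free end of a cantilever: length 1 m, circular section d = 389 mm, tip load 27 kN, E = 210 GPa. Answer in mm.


I = pi * d^4 / 64 = pi * 389^4 / 64 = 1124005157.54 mm^4
L = 1000.0 mm, P = 27000.0 N, E = 210000.0 MPa
delta = P * L^3 / (3 * E * I)
= 27000.0 * 1000.0^3 / (3 * 210000.0 * 1124005157.54)
= 0.0381 mm

0.0381 mm


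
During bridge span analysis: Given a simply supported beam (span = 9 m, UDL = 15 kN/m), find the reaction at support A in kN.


Total load = w * L = 15 * 9 = 135 kN
By symmetry, each reaction R = total / 2 = 135 / 2 = 67.5 kN

67.5 kN


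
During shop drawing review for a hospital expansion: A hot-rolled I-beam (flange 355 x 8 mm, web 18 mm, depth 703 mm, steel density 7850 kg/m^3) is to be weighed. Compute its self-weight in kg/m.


A_flanges = 2 * 355 * 8 = 5680 mm^2
A_web = (703 - 2 * 8) * 18 = 12366 mm^2
A_total = 5680 + 12366 = 18046 mm^2 = 0.018046 m^2
Weight = rho * A = 7850 * 0.018046 = 141.6611 kg/m

141.6611 kg/m


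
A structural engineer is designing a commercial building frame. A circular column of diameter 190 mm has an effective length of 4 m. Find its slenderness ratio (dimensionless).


Radius of gyration r = d / 4 = 190 / 4 = 47.5 mm
L_eff = 4000.0 mm
Slenderness ratio = L / r = 4000.0 / 47.5 = 84.21 (dimensionless)

84.21 (dimensionless)


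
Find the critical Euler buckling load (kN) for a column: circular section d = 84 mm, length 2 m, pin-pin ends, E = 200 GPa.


I = pi * d^4 / 64 = 2443920.32 mm^4
L = 2000.0 mm
P_cr = pi^2 * E * I / L^2
= 9.8696 * 200000.0 * 2443920.32 / 2000.0^2
= 1206026.34 N = 1206.0263 kN

1206.0263 kN


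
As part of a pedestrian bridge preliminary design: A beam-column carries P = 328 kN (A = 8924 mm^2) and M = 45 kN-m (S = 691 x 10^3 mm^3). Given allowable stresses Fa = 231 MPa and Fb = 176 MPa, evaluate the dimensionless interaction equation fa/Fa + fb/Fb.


f_a = P / A = 328000.0 / 8924 = 36.7548 MPa
f_b = M / S = 45000000.0 / 691000.0 = 65.123 MPa
Ratio = f_a / Fa + f_b / Fb
= 36.7548 / 231 + 65.123 / 176
= 0.5291 (dimensionless)

0.5291 (dimensionless)


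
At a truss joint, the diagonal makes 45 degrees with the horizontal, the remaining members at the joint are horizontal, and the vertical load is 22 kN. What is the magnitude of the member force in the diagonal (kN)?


At the joint, only the diagonal has a vertical component, so vertical equilibrium gives:
F * sin(45) = 22
F = 22 / sin(45)
= 22 / 0.707107
= 31.11 kN

31.11 kN


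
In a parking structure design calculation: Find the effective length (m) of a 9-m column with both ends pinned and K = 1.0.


L_eff = K * L
= 1.0 * 9
= 9.0 m

9.0 m


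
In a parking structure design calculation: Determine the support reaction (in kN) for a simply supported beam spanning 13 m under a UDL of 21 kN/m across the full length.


Total load = w * L = 21 * 13 = 273 kN
By symmetry, each reaction R = total / 2 = 273 / 2 = 136.5 kN

136.5 kN


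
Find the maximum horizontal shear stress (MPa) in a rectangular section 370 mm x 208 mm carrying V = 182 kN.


A = b * h = 370 * 208 = 76960 mm^2
V = 182 kN = 182000.0 N
tau_max = 1.5 * V / A = 1.5 * 182000.0 / 76960
= 3.5473 MPa

3.5473 MPa


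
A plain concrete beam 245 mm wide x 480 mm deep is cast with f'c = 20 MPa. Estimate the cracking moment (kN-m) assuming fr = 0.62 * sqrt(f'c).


fr = 0.62 * sqrt(20) = 0.62 * 4.4721 = 2.7727 MPa
I = 245 * 480^3 / 12 = 2257920000.0 mm^4
y_t = 240.0 mm
M_cr = fr * I / y_t = 2.7727 * 2257920000.0 / 240.0 N-mm
= 26.0858 kN-m

26.0858 kN-m


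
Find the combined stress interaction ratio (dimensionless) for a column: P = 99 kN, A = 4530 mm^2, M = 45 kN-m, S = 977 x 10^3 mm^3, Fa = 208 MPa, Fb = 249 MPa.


f_a = P / A = 99000.0 / 4530 = 21.8543 MPa
f_b = M / S = 45000000.0 / 977000.0 = 46.0594 MPa
Ratio = f_a / Fa + f_b / Fb
= 21.8543 / 208 + 46.0594 / 249
= 0.29 (dimensionless)

0.29 (dimensionless)


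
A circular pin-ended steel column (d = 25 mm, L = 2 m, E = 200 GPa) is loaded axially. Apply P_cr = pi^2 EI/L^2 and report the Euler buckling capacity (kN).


I = pi * d^4 / 64 = 19174.76 mm^4
L = 2000.0 mm
P_cr = pi^2 * E * I / L^2
= 9.8696 * 200000.0 * 19174.76 / 2000.0^2
= 9462.36 N = 9.4624 kN

9.4624 kN


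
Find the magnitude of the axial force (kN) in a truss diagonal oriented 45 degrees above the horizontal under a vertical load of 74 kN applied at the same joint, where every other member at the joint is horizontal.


At the joint, only the diagonal has a vertical component, so vertical equilibrium gives:
F * sin(45) = 74
F = 74 / sin(45)
= 74 / 0.707107
= 104.65 kN

104.65 kN


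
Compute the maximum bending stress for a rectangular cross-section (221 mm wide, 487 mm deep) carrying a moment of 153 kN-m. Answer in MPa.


I = b * h^3 / 12 = 221 * 487^3 / 12 = 2127148996.92 mm^4
y = h / 2 = 487 / 2 = 243.5 mm
M = 153 kN-m = 153000000.0 N-mm
sigma = M * y / I = 153000000.0 * 243.5 / 2127148996.92
= 17.51 MPa

17.51 MPa


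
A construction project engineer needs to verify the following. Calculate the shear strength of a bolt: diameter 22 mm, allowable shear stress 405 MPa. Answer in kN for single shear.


A = pi * d^2 / 4 = pi * 22^2 / 4 = 380.1327 mm^2
V = f_v * A / 1000 = 405 * 380.1327 / 1000
= 153.9537 kN

153.9537 kN


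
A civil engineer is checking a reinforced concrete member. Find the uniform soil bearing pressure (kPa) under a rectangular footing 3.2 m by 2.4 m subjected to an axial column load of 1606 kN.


A = 3.2 * 2.4 = 7.68 m^2
q = P / A = 1606 / 7.68
= 209.1146 kPa

209.1146 kPa


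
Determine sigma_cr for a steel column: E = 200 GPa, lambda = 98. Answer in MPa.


sigma_cr = pi^2 * E / lambda^2
= 9.8696 * 200000.0 / 98^2
= 9.8696 * 200000.0 / 9604
= 205.5311 MPa

205.5311 MPa


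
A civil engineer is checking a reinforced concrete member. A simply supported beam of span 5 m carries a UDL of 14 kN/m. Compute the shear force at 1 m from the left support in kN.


R_A = w * L / 2 = 14 * 5 / 2 = 35.0 kN
V(x) = R_A - w * x = 35.0 - 14 * 1
= 21.0 kN

21.0 kN


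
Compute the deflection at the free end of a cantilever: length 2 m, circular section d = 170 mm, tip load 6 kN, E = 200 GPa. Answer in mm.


I = pi * d^4 / 64 = pi * 170^4 / 64 = 40998275.0 mm^4
L = 2000.0 mm, P = 6000.0 N, E = 200000.0 MPa
delta = P * L^3 / (3 * E * I)
= 6000.0 * 2000.0^3 / (3 * 200000.0 * 40998275.0)
= 1.9513 mm

1.9513 mm


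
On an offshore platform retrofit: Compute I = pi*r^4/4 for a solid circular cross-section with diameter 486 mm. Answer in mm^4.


r = d / 2 = 486 / 2 = 243.0 mm
I = pi * r^4 / 4 = pi * 243.0^4 / 4
= 2738514064.71 mm^4

2738514064.71 mm^4


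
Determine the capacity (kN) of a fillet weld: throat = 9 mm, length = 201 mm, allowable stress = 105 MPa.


Strength = throat * length * allowable stress
= 9 * 201 * 105 N
= 189945 N
= 189.94 kN

189.94 kN


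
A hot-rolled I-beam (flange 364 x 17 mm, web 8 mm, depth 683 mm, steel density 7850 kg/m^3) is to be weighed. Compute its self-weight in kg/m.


A_flanges = 2 * 364 * 17 = 12376 mm^2
A_web = (683 - 2 * 17) * 8 = 5192 mm^2
A_total = 12376 + 5192 = 17568 mm^2 = 0.017568 m^2
Weight = rho * A = 7850 * 0.017568 = 137.9088 kg/m

137.9088 kg/m


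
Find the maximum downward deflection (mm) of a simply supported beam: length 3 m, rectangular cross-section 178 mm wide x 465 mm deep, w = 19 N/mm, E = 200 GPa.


I = 178 * 465^3 / 12 = 1491411937.5 mm^4
L = 3000.0 mm, w = 19 N/mm, E = 200000.0 MPa
delta = 5 * w * L^4 / (384 * E * I)
= 5 * 19 * 3000.0^4 / (384 * 200000.0 * 1491411937.5)
= 0.0672 mm

0.0672 mm


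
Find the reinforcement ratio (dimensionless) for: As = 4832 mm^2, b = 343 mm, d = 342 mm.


rho = As / (b * d)
= 4832 / (343 * 342)
= 4832 / 117306
= 0.041191 (dimensionless)

0.041191 (dimensionless)


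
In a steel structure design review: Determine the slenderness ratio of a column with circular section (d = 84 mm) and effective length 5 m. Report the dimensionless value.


Radius of gyration r = d / 4 = 84 / 4 = 21.0 mm
L_eff = 5000.0 mm
Slenderness ratio = L / r = 5000.0 / 21.0 = 238.1 (dimensionless)

238.1 (dimensionless)


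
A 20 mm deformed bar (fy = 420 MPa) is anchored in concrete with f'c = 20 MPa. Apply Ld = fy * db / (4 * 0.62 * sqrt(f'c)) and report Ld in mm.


Ld = (fy * db) / (4 * 0.62 * sqrt(f'c))
= (420 * 20) / (4 * 0.62 * sqrt(20))
= 8400 / 11.0909
= 757.38 mm

757.38 mm


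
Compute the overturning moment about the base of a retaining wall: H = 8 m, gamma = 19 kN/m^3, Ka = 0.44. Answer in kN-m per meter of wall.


Pa = 0.5 * Ka * gamma * H^2
= 0.5 * 0.44 * 19 * 8^2
= 267.52 kN/m
Arm = H / 3 = 8 / 3 = 2.6667 m
Mo = Pa * arm = Pa * H / 3 = 267.52 * 8 / 3 = 713.3867 kN-m/m

713.3867 kN-m/m


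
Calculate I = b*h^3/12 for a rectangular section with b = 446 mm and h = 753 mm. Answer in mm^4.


I = b * h^3 / 12
= 446 * 753^3 / 12
= 446 * 426957777 / 12
= 15868597378.5 mm^4

15868597378.5 mm^4


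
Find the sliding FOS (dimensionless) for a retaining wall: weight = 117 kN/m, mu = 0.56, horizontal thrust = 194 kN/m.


Resisting force = mu * W = 0.56 * 117 = 65.52 kN/m
FOS = Resisting / Driving = 65.52 / 194
= 0.3377 (dimensionless)

0.3377 (dimensionless)


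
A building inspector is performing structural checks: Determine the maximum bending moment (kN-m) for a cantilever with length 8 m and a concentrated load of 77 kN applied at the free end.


For a cantilever with a point load at the free end:
M_max = P * L = 77 * 8 = 616 kN-m

616 kN-m


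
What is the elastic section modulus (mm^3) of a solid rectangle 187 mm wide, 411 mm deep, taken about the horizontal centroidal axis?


S = b * h^2 / 6
= 187 * 411^2 / 6
= 187 * 168921 / 6
= 5264704.5 mm^3

5264704.5 mm^3


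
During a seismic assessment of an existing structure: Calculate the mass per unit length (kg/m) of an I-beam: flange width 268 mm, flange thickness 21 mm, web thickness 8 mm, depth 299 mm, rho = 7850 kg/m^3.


A_flanges = 2 * 268 * 21 = 11256 mm^2
A_web = (299 - 2 * 21) * 8 = 2056 mm^2
A_total = 11256 + 2056 = 13312 mm^2 = 0.013312 m^2
Weight = rho * A = 7850 * 0.013312 = 104.4992 kg/m

104.4992 kg/m


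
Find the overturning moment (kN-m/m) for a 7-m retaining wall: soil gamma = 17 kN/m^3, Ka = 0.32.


Pa = 0.5 * Ka * gamma * H^2
= 0.5 * 0.32 * 17 * 7^2
= 133.28 kN/m
Arm = H / 3 = 7 / 3 = 2.3333 m
Mo = Pa * arm = Pa * H / 3 = 133.28 * 7 / 3 = 310.9867 kN-m/m

310.9867 kN-m/m


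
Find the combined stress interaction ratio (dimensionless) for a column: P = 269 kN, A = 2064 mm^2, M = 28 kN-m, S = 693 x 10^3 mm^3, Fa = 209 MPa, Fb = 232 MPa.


f_a = P / A = 269000.0 / 2064 = 130.3295 MPa
f_b = M / S = 28000000.0 / 693000.0 = 40.404 MPa
Ratio = f_a / Fa + f_b / Fb
= 130.3295 / 209 + 40.404 / 232
= 0.7977 (dimensionless)

0.7977 (dimensionless)


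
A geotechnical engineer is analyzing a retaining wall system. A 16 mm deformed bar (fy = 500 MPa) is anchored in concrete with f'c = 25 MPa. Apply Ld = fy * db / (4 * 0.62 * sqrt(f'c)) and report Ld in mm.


Ld = (fy * db) / (4 * 0.62 * sqrt(f'c))
= (500 * 16) / (4 * 0.62 * sqrt(25))
= 8000 / 12.4
= 645.16 mm

645.16 mm


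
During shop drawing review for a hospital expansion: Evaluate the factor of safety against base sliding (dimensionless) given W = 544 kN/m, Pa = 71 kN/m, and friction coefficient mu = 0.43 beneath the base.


Resisting force = mu * W = 0.43 * 544 = 233.92 kN/m
FOS = Resisting / Driving = 233.92 / 71
= 3.2946 (dimensionless)

3.2946 (dimensionless)


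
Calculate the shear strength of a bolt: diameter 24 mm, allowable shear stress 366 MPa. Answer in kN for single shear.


A = pi * d^2 / 4 = pi * 24^2 / 4 = 452.3893 mm^2
V = f_v * A / 1000 = 366 * 452.3893 / 1000
= 165.5745 kN

165.5745 kN


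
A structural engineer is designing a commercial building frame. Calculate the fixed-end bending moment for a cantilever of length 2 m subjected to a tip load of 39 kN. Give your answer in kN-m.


For a cantilever with a point load at the free end:
M_max = P * L = 39 * 2 = 78 kN-m

78 kN-m


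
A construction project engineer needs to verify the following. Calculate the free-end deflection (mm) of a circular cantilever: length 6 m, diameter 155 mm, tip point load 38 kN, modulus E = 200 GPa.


I = pi * d^4 / 64 = pi * 155^4 / 64 = 28333269.42 mm^4
L = 6000.0 mm, P = 38000.0 N, E = 200000.0 MPa
delta = P * L^3 / (3 * E * I)
= 38000.0 * 6000.0^3 / (3 * 200000.0 * 28333269.42)
= 482.8246 mm

482.8246 mm


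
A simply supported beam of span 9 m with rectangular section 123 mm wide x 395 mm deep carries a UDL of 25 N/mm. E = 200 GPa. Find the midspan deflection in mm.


I = 123 * 395^3 / 12 = 631706218.75 mm^4
L = 9000.0 mm, w = 25 N/mm, E = 200000.0 MPa
delta = 5 * w * L^4 / (384 * E * I)
= 5 * 25 * 9000.0^4 / (384 * 200000.0 * 631706218.75)
= 16.9046 mm

16.9046 mm


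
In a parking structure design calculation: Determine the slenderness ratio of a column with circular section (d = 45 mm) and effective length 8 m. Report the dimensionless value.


Radius of gyration r = d / 4 = 45 / 4 = 11.25 mm
L_eff = 8000.0 mm
Slenderness ratio = L / r = 8000.0 / 11.25 = 711.11 (dimensionless)

711.11 (dimensionless)


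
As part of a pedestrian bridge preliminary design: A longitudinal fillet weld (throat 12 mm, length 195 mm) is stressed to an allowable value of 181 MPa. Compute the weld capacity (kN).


Strength = throat * length * allowable stress
= 12 * 195 * 181 N
= 423540 N
= 423.54 kN

423.54 kN


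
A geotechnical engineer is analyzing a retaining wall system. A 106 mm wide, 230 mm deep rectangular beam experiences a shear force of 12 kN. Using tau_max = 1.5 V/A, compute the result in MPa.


A = b * h = 106 * 230 = 24380 mm^2
V = 12 kN = 12000.0 N
tau_max = 1.5 * V / A = 1.5 * 12000.0 / 24380
= 0.7383 MPa

0.7383 MPa


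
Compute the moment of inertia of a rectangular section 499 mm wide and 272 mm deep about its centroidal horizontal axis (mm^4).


I = b * h^3 / 12
= 499 * 272^3 / 12
= 499 * 20123648 / 12
= 836808362.67 mm^4

836808362.67 mm^4


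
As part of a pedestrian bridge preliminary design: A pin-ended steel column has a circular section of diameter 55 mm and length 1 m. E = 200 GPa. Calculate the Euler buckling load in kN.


I = pi * d^4 / 64 = 449180.25 mm^4
L = 1000.0 mm
P_cr = pi^2 * E * I / L^2
= 9.8696 * 200000.0 * 449180.25 / 1000.0^2
= 886646.28 N = 886.6463 kN

886.6463 kN


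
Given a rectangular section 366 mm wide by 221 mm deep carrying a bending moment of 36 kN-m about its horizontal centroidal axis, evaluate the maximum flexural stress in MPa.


I = b * h^3 / 12 = 366 * 221^3 / 12 = 329212760.5 mm^4
y = h / 2 = 221 / 2 = 110.5 mm
M = 36 kN-m = 36000000.0 N-mm
sigma = M * y / I = 36000000.0 * 110.5 / 329212760.5
= 12.08 MPa

12.08 MPa


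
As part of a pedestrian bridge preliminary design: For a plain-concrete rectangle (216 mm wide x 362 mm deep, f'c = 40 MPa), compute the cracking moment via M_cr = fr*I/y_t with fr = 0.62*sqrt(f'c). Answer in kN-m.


fr = 0.62 * sqrt(40) = 0.62 * 6.3246 = 3.9212 MPa
I = 216 * 362^3 / 12 = 853882704.0 mm^4
y_t = 181.0 mm
M_cr = fr * I / y_t = 3.9212 * 853882704.0 / 181.0 N-mm
= 18.4987 kN-m

18.4987 kN-m


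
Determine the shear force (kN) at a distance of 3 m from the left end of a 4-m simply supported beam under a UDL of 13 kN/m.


R_A = w * L / 2 = 13 * 4 / 2 = 26.0 kN
V(x) = R_A - w * x = 26.0 - 13 * 3
= -13.0 kN

-13.0 kN


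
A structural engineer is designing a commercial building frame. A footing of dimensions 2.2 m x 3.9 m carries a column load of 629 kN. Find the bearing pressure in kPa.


A = 2.2 * 3.9 = 8.58 m^2
q = P / A = 629 / 8.58
= 73.31 kPa

73.31 kPa


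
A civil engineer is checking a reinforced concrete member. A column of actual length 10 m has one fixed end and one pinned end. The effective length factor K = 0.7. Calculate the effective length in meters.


L_eff = K * L
= 0.7 * 10
= 7.0 m

7.0 m


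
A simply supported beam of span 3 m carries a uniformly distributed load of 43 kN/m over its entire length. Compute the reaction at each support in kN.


Total load = w * L = 43 * 3 = 129 kN
By symmetry, each reaction R = total / 2 = 129 / 2 = 64.5 kN

64.5 kN


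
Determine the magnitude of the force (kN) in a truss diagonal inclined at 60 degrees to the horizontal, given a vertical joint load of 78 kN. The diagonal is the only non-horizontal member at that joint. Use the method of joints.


At the joint, only the diagonal has a vertical component, so vertical equilibrium gives:
F * sin(60) = 78
F = 78 / sin(60)
= 78 / 0.866025
= 90.07 kN

90.07 kN


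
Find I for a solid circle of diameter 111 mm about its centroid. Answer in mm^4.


r = d / 2 = 111 / 2 = 55.5 mm
I = pi * r^4 / 4 = pi * 55.5^4 / 4
= 7451810.7 mm^4

7451810.7 mm^4


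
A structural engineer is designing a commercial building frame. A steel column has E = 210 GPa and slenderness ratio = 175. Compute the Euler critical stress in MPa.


sigma_cr = pi^2 * E / lambda^2
= 9.8696 * 210000.0 / 175^2
= 9.8696 * 210000.0 / 30625
= 67.6773 MPa

67.6773 MPa


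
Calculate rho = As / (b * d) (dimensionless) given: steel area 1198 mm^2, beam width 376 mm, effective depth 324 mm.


rho = As / (b * d)
= 1198 / (376 * 324)
= 1198 / 121824
= 0.009834 (dimensionless)

0.009834 (dimensionless)


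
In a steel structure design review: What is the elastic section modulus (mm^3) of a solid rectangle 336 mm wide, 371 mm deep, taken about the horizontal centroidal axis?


S = b * h^2 / 6
= 336 * 371^2 / 6
= 336 * 137641 / 6
= 7707896.0 mm^3

7707896.0 mm^3


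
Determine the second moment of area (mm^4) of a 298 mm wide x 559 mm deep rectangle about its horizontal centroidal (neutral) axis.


I = b * h^3 / 12
= 298 * 559^3 / 12
= 298 * 174676879 / 12
= 4337809161.83 mm^4

4337809161.83 mm^4


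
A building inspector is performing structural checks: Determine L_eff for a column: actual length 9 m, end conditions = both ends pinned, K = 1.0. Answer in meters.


L_eff = K * L
= 1.0 * 9
= 9.0 m

9.0 m


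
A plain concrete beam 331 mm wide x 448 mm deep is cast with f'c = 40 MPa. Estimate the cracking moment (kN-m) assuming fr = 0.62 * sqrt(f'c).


fr = 0.62 * sqrt(40) = 0.62 * 6.3246 = 3.9212 MPa
I = 331 * 448^3 / 12 = 2480166229.33 mm^4
y_t = 224.0 mm
M_cr = fr * I / y_t = 3.9212 * 2480166229.33 / 224.0 N-mm
= 43.4165 kN-m

43.4165 kN-m


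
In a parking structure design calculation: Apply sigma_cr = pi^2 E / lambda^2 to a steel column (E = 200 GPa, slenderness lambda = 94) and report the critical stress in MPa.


sigma_cr = pi^2 * E / lambda^2
= 9.8696 * 200000.0 / 94^2
= 9.8696 * 200000.0 / 8836
= 223.3953 MPa

223.3953 MPa


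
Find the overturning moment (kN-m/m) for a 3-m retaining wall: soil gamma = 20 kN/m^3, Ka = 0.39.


Pa = 0.5 * Ka * gamma * H^2
= 0.5 * 0.39 * 20 * 3^2
= 35.1 kN/m
Arm = H / 3 = 3 / 3 = 1.0 m
Mo = Pa * arm = Pa * H / 3 = 35.1 * 3 / 3 = 35.1 kN-m/m

35.1 kN-m/m


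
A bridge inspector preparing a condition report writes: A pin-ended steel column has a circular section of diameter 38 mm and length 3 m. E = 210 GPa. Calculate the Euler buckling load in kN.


I = pi * d^4 / 64 = 102353.87 mm^4
L = 3000.0 mm
P_cr = pi^2 * E * I / L^2
= 9.8696 * 210000.0 * 102353.87 / 3000.0^2
= 23571.15 N = 23.5712 kN

23.5712 kN


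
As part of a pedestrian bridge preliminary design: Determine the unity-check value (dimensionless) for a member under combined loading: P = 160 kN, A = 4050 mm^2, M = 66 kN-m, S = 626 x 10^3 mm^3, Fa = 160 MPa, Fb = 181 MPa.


f_a = P / A = 160000.0 / 4050 = 39.5062 MPa
f_b = M / S = 66000000.0 / 626000.0 = 105.4313 MPa
Ratio = f_a / Fa + f_b / Fb
= 39.5062 / 160 + 105.4313 / 181
= 0.8294 (dimensionless)

0.8294 (dimensionless)


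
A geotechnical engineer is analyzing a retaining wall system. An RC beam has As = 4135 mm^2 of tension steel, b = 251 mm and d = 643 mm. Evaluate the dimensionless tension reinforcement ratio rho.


rho = As / (b * d)
= 4135 / (251 * 643)
= 4135 / 161393
= 0.025621 (dimensionless)

0.025621 (dimensionless)


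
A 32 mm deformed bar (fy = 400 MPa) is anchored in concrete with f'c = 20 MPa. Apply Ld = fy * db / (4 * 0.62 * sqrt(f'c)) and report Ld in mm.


Ld = (fy * db) / (4 * 0.62 * sqrt(f'c))
= (400 * 32) / (4 * 0.62 * sqrt(20))
= 12800 / 11.0909
= 1154.1 mm

1154.1 mm


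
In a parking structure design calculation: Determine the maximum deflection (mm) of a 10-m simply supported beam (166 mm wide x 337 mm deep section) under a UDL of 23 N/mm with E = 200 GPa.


I = 166 * 337^3 / 12 = 529439749.83 mm^4
L = 10000.0 mm, w = 23 N/mm, E = 200000.0 MPa
delta = 5 * w * L^4 / (384 * E * I)
= 5 * 23 * 10000.0^4 / (384 * 200000.0 * 529439749.83)
= 28.2826 mm

28.2826 mm


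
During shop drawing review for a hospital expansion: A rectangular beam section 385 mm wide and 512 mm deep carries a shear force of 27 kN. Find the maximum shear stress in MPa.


A = b * h = 385 * 512 = 197120 mm^2
V = 27 kN = 27000.0 N
tau_max = 1.5 * V / A = 1.5 * 27000.0 / 197120
= 0.2055 MPa

0.2055 MPa


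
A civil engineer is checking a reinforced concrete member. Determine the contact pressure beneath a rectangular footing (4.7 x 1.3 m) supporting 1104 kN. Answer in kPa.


A = 4.7 * 1.3 = 6.11 m^2
q = P / A = 1104 / 6.11
= 180.6874 kPa

180.6874 kPa


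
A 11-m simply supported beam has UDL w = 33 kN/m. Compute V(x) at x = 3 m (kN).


R_A = w * L / 2 = 33 * 11 / 2 = 181.5 kN
V(x) = R_A - w * x = 181.5 - 33 * 3
= 82.5 kN

82.5 kN


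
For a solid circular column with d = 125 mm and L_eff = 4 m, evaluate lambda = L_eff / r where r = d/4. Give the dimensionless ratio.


Radius of gyration r = d / 4 = 125 / 4 = 31.25 mm
L_eff = 4000.0 mm
Slenderness ratio = L / r = 4000.0 / 31.25 = 128.0 (dimensionless)

128.0 (dimensionless)


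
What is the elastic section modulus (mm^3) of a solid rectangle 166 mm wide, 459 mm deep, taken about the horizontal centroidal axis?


S = b * h^2 / 6
= 166 * 459^2 / 6
= 166 * 210681 / 6
= 5828841.0 mm^3

5828841.0 mm^3


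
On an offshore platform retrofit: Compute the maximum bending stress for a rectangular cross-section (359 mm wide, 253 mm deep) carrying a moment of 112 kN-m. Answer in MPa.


I = b * h^3 / 12 = 359 * 253^3 / 12 = 484478786.92 mm^4
y = h / 2 = 253 / 2 = 126.5 mm
M = 112 kN-m = 112000000.0 N-mm
sigma = M * y / I = 112000000.0 * 126.5 / 484478786.92
= 29.24 MPa

29.24 MPa


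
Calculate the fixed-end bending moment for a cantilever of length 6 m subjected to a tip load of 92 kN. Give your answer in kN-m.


For a cantilever with a point load at the free end:
M_max = P * L = 92 * 6 = 552 kN-m

552 kN-m


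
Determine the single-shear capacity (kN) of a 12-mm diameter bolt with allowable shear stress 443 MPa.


A = pi * d^2 / 4 = pi * 12^2 / 4 = 113.0973 mm^2
V = f_v * A / 1000 = 443 * 113.0973 / 1000
= 50.1021 kN

50.1021 kN


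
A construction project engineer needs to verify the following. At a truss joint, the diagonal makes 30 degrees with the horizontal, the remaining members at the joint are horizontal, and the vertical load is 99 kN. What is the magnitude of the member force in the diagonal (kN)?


At the joint, only the diagonal has a vertical component, so vertical equilibrium gives:
F * sin(30) = 99
F = 99 / sin(30)
= 99 / 0.5
= 198.0 kN

198.0 kN


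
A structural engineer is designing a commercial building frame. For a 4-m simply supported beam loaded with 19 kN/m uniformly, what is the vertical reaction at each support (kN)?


Total load = w * L = 19 * 4 = 76 kN
By symmetry, each reaction R = total / 2 = 76 / 2 = 38.0 kN

38.0 kN


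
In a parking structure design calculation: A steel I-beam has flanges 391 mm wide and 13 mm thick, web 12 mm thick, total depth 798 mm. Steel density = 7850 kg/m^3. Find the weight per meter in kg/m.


A_flanges = 2 * 391 * 13 = 10166 mm^2
A_web = (798 - 2 * 13) * 12 = 9264 mm^2
A_total = 10166 + 9264 = 19430 mm^2 = 0.019430 m^2
Weight = rho * A = 7850 * 0.019430 = 152.5255 kg/m

152.5255 kg/m


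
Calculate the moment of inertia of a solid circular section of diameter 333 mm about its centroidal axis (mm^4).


r = d / 2 = 333 / 2 = 166.5 mm
I = pi * r^4 / 4 = pi * 166.5^4 / 4
= 603596666.66 mm^4

603596666.66 mm^4


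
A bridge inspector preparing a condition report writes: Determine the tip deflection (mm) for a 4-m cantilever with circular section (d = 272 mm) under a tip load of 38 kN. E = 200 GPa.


I = pi * d^4 / 64 = pi * 272^4 / 64 = 268686295.06 mm^4
L = 4000.0 mm, P = 38000.0 N, E = 200000.0 MPa
delta = P * L^3 / (3 * E * I)
= 38000.0 * 4000.0^3 / (3 * 200000.0 * 268686295.06)
= 15.0857 mm

15.0857 mm


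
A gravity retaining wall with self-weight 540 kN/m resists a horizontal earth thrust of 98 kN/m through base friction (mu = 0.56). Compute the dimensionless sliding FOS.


Resisting force = mu * W = 0.56 * 540 = 302.4 kN/m
FOS = Resisting / Driving = 302.4 / 98
= 3.0857 (dimensionless)

3.0857 (dimensionless)


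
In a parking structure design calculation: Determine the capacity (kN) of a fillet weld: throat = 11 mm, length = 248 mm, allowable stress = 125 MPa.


Strength = throat * length * allowable stress
= 11 * 248 * 125 N
= 341000 N
= 341.0 kN

341.0 kN


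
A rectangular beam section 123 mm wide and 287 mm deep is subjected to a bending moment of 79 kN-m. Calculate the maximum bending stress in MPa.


I = b * h^3 / 12 = 123 * 287^3 / 12 = 242309005.75 mm^4
y = h / 2 = 287 / 2 = 143.5 mm
M = 79 kN-m = 79000000.0 N-mm
sigma = M * y / I = 79000000.0 * 143.5 / 242309005.75
= 46.79 MPa

46.79 MPa


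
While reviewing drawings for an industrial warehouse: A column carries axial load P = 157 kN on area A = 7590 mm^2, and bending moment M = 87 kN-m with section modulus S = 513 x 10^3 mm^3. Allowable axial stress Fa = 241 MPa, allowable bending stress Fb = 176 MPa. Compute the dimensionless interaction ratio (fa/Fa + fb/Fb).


f_a = P / A = 157000.0 / 7590 = 20.6851 MPa
f_b = M / S = 87000000.0 / 513000.0 = 169.5906 MPa
Ratio = f_a / Fa + f_b / Fb
= 20.6851 / 241 + 169.5906 / 176
= 1.0494 (dimensionless)

1.0494 (dimensionless)


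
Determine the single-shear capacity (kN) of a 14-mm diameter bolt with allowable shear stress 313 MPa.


A = pi * d^2 / 4 = pi * 14^2 / 4 = 153.938 mm^2
V = f_v * A / 1000 = 313 * 153.938 / 1000
= 48.1826 kN

48.1826 kN


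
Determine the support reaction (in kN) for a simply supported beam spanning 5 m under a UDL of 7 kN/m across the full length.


Total load = w * L = 7 * 5 = 35 kN
By symmetry, each reaction R = total / 2 = 35 / 2 = 17.5 kN

17.5 kN


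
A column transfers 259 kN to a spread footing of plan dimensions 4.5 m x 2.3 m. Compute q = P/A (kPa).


A = 4.5 * 2.3 = 10.35 m^2
q = P / A = 259 / 10.35
= 25.0242 kPa

25.0242 kPa


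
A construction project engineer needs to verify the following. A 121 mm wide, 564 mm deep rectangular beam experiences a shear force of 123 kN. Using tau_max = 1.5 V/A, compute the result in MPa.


A = b * h = 121 * 564 = 68244 mm^2
V = 123 kN = 123000.0 N
tau_max = 1.5 * V / A = 1.5 * 123000.0 / 68244
= 2.7035 MPa

2.7035 MPa


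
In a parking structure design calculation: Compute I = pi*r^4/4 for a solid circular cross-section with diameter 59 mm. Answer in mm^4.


r = d / 2 = 59 / 2 = 29.5 mm
I = pi * r^4 / 4 = pi * 29.5^4 / 4
= 594809.57 mm^4

594809.57 mm^4


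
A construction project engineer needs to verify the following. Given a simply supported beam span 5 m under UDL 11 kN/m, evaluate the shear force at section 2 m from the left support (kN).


R_A = w * L / 2 = 11 * 5 / 2 = 27.5 kN
V(x) = R_A - w * x = 27.5 - 11 * 2
= 5.5 kN

5.5 kN


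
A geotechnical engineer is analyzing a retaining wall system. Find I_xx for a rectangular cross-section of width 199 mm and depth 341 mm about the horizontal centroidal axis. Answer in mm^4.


I = b * h^3 / 12
= 199 * 341^3 / 12
= 199 * 39651821 / 12
= 657559364.92 mm^4

657559364.92 mm^4


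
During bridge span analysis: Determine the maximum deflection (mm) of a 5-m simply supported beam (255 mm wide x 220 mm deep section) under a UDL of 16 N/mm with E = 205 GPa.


I = 255 * 220^3 / 12 = 226270000.0 mm^4
L = 5000.0 mm, w = 16 N/mm, E = 205000.0 MPa
delta = 5 * w * L^4 / (384 * E * I)
= 5 * 16 * 5000.0^4 / (384 * 205000.0 * 226270000.0)
= 2.8071 mm

2.8071 mm


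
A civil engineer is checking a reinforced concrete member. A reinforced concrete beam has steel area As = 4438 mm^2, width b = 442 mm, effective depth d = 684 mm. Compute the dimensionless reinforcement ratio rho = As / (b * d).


rho = As / (b * d)
= 4438 / (442 * 684)
= 4438 / 302328
= 0.014679 (dimensionless)

0.014679 (dimensionless)


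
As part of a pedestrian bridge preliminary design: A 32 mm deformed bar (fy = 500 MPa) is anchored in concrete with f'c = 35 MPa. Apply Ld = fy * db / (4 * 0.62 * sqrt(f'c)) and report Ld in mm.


Ld = (fy * db) / (4 * 0.62 * sqrt(f'c))
= (500 * 32) / (4 * 0.62 * sqrt(35))
= 16000 / 14.6719
= 1090.52 mm

1090.52 mm


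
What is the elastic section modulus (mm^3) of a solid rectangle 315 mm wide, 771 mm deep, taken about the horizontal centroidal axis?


S = b * h^2 / 6
= 315 * 771^2 / 6
= 315 * 594441 / 6
= 31208152.5 mm^3

31208152.5 mm^3


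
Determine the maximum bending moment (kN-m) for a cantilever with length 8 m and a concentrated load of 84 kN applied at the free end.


For a cantilever with a point load at the free end:
M_max = P * L = 84 * 8 = 672 kN-m

672 kN-m


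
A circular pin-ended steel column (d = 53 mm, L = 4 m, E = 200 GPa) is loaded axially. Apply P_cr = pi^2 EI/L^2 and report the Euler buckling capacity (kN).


I = pi * d^4 / 64 = 387323.08 mm^4
L = 4000.0 mm
P_cr = pi^2 * E * I / L^2
= 9.8696 * 200000.0 * 387323.08 / 4000.0^2
= 47784.07 N = 47.7841 kN

47.7841 kN


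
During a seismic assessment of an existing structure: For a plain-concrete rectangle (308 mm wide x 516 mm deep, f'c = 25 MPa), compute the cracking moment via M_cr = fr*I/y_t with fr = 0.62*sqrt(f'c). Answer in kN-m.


fr = 0.62 * sqrt(25) = 0.62 * 5.0 = 3.1 MPa
I = 308 * 516^3 / 12 = 3526294464.0 mm^4
y_t = 258.0 mm
M_cr = fr * I / y_t = 3.1 * 3526294464.0 / 258.0 N-mm
= 42.3702 kN-m

42.3702 kN-m


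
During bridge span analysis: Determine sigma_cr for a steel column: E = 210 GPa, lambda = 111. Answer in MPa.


sigma_cr = pi^2 * E / lambda^2
= 9.8696 * 210000.0 / 111^2
= 9.8696 * 210000.0 / 12321
= 168.2182 MPa

168.2182 MPa


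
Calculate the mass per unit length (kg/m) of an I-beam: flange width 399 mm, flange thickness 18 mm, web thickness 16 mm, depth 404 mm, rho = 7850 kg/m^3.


A_flanges = 2 * 399 * 18 = 14364 mm^2
A_web = (404 - 2 * 18) * 16 = 5888 mm^2
A_total = 14364 + 5888 = 20252 mm^2 = 0.020252 m^2
Weight = rho * A = 7850 * 0.020252 = 158.9782 kg/m

158.9782 kg/m


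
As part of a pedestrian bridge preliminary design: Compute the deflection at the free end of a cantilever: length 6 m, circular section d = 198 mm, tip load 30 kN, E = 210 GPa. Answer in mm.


I = pi * d^4 / 64 = pi * 198^4 / 64 = 75445034.2 mm^4
L = 6000.0 mm, P = 30000.0 N, E = 210000.0 MPa
delta = P * L^3 / (3 * E * I)
= 30000.0 * 6000.0^3 / (3 * 210000.0 * 75445034.2)
= 136.3339 mm

136.3339 mm


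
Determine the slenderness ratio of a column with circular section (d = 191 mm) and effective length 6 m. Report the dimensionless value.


Radius of gyration r = d / 4 = 191 / 4 = 47.75 mm
L_eff = 6000.0 mm
Slenderness ratio = L / r = 6000.0 / 47.75 = 125.65 (dimensionless)

125.65 (dimensionless)


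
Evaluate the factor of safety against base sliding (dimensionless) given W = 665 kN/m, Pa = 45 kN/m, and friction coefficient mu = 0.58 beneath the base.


Resisting force = mu * W = 0.58 * 665 = 385.7 kN/m
FOS = Resisting / Driving = 385.7 / 45
= 8.5711 (dimensionless)

8.5711 (dimensionless)


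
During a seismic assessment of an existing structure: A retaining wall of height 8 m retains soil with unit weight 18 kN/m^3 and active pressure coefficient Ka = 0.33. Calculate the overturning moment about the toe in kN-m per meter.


Pa = 0.5 * Ka * gamma * H^2
= 0.5 * 0.33 * 18 * 8^2
= 190.08 kN/m
Arm = H / 3 = 8 / 3 = 2.6667 m
Mo = Pa * arm = Pa * H / 3 = 190.08 * 8 / 3 = 506.88 kN-m/m

506.88 kN-m/m


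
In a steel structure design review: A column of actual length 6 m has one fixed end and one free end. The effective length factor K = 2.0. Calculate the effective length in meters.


L_eff = K * L
= 2.0 * 6
= 12.0 m

12.0 m


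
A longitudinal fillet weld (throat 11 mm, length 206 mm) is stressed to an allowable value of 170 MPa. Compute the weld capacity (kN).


Strength = throat * length * allowable stress
= 11 * 206 * 170 N
= 385220 N
= 385.22 kN

385.22 kN


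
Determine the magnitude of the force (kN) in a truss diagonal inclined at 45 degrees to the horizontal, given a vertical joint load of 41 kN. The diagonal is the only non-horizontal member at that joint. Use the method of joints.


At the joint, only the diagonal has a vertical component, so vertical equilibrium gives:
F * sin(45) = 41
F = 41 / sin(45)
= 41 / 0.707107
= 57.98 kN

57.98 kN


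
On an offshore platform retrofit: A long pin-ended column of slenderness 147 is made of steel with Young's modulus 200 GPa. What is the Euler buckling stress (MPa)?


sigma_cr = pi^2 * E / lambda^2
= 9.8696 * 200000.0 / 147^2
= 9.8696 * 200000.0 / 21609
= 91.3472 MPa

91.3472 MPa


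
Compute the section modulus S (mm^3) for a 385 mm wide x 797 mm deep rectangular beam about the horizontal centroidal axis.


S = b * h^2 / 6
= 385 * 797^2 / 6
= 385 * 635209 / 6
= 40759244.17 mm^3

40759244.17 mm^3


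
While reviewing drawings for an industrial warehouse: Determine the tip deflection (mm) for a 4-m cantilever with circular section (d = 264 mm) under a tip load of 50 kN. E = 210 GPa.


I = pi * d^4 / 64 = pi * 264^4 / 64 = 238443564.89 mm^4
L = 4000.0 mm, P = 50000.0 N, E = 210000.0 MPa
delta = P * L^3 / (3 * E * I)
= 50000.0 * 4000.0^3 / (3 * 210000.0 * 238443564.89)
= 21.3022 mm

21.3022 mm


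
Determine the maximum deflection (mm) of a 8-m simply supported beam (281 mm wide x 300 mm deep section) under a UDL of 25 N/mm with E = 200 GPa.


I = 281 * 300^3 / 12 = 632250000.0 mm^4
L = 8000.0 mm, w = 25 N/mm, E = 200000.0 MPa
delta = 5 * w * L^4 / (384 * E * I)
= 5 * 25 * 8000.0^4 / (384 * 200000.0 * 632250000.0)
= 10.5444 mm

10.5444 mm


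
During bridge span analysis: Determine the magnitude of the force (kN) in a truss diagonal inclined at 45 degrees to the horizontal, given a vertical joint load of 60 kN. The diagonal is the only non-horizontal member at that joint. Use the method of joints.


At the joint, only the diagonal has a vertical component, so vertical equilibrium gives:
F * sin(45) = 60
F = 60 / sin(45)
= 60 / 0.707107
= 84.85 kN

84.85 kN


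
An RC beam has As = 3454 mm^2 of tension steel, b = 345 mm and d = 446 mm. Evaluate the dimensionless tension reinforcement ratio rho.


rho = As / (b * d)
= 3454 / (345 * 446)
= 3454 / 153870
= 0.022448 (dimensionless)

0.022448 (dimensionless)


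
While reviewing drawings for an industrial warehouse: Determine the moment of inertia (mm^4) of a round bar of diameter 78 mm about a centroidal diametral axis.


r = d / 2 = 78 / 2 = 39.0 mm
I = pi * r^4 / 4 = pi * 39.0^4 / 4
= 1816972.31 mm^4

1816972.31 mm^4
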